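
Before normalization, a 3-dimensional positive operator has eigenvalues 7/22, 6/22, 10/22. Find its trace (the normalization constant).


tr(M) = sum of eigenvalues
= 7/22 + 6/22 + 10/22
= 23/22
= 1.0455

1.0455


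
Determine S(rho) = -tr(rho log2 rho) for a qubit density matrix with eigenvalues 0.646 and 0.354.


S = -p*log2(p) - (1-p)*log2(1-p)
p = 0.6460, 1-p = 0.3540
= -0.6460 * log2(0.6460) - 0.3540 * log2(0.3540)
= -(-0.4072) - (-0.5304)
= 0.9376

0.9376


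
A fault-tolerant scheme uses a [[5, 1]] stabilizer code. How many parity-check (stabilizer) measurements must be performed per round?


For an [[n,k]] stabilizer code:
Number of stabilizer generators = n - k
= 5 - 1
= 4

4


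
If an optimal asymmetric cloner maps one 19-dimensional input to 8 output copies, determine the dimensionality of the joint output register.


Output space = H^(tensor 8) where dim(H) = 19
dim = 19^8
= 361 (after 2 factors)
= 6859 (after 3 factors)
= 130321 (after 4 factors)
= 2476099 (after 5 factors)
= 47045881 (after 6 factors)
= 893871739 (after 7 factors)
= 16983563041 (after 8 factors)
= 16983563041

16983563041


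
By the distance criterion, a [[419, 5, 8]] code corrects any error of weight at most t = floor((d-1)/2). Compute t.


Code parameters: [[419, 5, 8]], distance d = 8.
Number of correctable errors = floor((d-1)/2)
= floor((8 - 1)/2)
= floor(7/2)
= 3

3


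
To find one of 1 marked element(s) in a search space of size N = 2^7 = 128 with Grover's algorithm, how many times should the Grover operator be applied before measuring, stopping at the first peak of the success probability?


After j Grover iterations the success probability is P(j) = sin^2((2j+1)*theta), where sin(theta) = sqrt(k/N).
N = 2^7 = 128, k = 1
sin(theta) = sqrt(k/N) = 0.08838834765
theta = arcsin(sqrt(k/N)) = 0.08850384314 rad
P(j) reaches its first maximum when (2j+1)*theta is as close as possible to pi/2, i.e. j = round(pi/(4*theta) - 1/2).
pi/(4*theta) - 1/2 = 8.3742
(For comparison, the common estimate pi/4 * sqrt(N/k) = 8.8858; the exact maximiser is used here.)
Optimal iterations = 8

8


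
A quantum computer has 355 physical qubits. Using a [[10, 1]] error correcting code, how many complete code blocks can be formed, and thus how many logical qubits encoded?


Each code block uses 10 physical qubits for 1 logical qubit(s).
Number of complete blocks = floor(355 / 10) = 35
Logical qubits = 35 * 1
= 35

35


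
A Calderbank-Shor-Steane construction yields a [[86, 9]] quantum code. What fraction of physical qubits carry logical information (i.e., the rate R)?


Code rate R = k/n
= 9/86
= 0.1047

0.1047


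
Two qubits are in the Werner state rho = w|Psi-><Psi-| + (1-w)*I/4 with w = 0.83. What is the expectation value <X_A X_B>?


|Psi-> = (|01> - |10>)/sqrt(2)
For the pure Bell state, <X_A X_B> = -1 (Bell-state Pauli correlator).
The maximally-mixed part I/4 has tr(I/4 * P tensor P) = 0 for any traceless Pauli P.
So <X_A X_B>_rho = w * (-1) + (1 - w) * 0
= 0.83 * (-1)
= -0.8300

-0.8300


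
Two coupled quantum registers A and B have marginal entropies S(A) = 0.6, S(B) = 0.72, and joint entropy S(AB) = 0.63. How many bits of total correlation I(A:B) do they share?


I(A:B) = S(A) + S(B) - S(AB)
= 0.6 + 0.72 - 0.63
= 0.6900

0.6900


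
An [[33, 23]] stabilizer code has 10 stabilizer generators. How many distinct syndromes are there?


Each stabilizer generator gives a binary (+1 or -1) measurement outcome.
With 10 independent generators:
Total syndromes = 2^10
= 1024

1024


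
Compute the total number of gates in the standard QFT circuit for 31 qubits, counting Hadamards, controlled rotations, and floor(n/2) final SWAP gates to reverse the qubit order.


Hadamard gates: 31
Controlled rotations: n*(n-1)/2 = 31*30/2 = 465
SWAP gates: floor(n/2) = floor(31/2) = 15
Total = 31 + 465 + 15
= 511

511


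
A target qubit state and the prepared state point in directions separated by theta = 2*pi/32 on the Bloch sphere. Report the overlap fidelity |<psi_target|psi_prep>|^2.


For states separated by angle theta on Bloch sphere:
F = cos^2(theta/2)
theta = 2*pi/32 = 0.1963
theta/2 = 0.0982
cos(theta/2) = 0.9952
F = 0.9904

0.9904


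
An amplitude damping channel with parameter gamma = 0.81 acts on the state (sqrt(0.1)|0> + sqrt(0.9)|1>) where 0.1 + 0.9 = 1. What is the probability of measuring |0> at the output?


For amplitude damping with parameter gamma on state sqrt(a)|0> + sqrt(b)|1>:
alpha^2 = 0.1, beta^2 = 0.9
P(|0>) = alpha^2 + gamma * beta^2
= 0.1 + 0.81 * 0.9
= 0.1 + 0.7290
= 0.8290

0.8290


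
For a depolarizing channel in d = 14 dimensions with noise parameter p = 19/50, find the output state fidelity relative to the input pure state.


F = (1-p) + p/d
= (1 - 0.3800) + 0.3800/14
= 0.6200 + 0.0271
= 0.6471

0.6471


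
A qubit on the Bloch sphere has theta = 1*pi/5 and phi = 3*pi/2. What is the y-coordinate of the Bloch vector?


theta = 0.6283, phi = 4.7124
r_y = sin(theta)*sin(phi) = 0.5878 * -1.0000
r_y = -0.5878

-0.5878


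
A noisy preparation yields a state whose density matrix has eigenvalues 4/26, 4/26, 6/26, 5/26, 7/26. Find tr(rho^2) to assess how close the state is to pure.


tr(rho^2) = sum of eigenvalues squared
= (4/26)^2 + (4/26)^2 + (6/26)^2 + (5/26)^2 + (7/26)^2
= (16 + 16 + 36 + 25 + 49) / 676
= 142/676
= 0.2101

0.2101


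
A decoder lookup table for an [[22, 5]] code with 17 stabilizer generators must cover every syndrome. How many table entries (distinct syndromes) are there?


Each stabilizer generator gives a binary (+1 or -1) measurement outcome.
With 17 independent generators:
Total syndromes = 2^17
= 131072

131072


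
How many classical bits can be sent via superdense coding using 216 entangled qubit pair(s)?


Superdense coding allows 2 classical bits per shared entangled pair.
216 pair(s) -> 2 * 216 = 432 classical bits

432


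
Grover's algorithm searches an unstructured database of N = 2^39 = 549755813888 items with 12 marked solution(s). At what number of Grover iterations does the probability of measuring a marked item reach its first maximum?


After j Grover iterations the success probability is P(j) = sin^2((2j+1)*theta), where sin(theta) = sqrt(k/N).
N = 2^39 = 549755813888, k = 12
sin(theta) = sqrt(k/N) = 4.672030912e-06
theta = arcsin(sqrt(k/N)) = 4.672030912e-06 rad
P(j) reaches its first maximum when (2j+1)*theta is as close as possible to pi/2, i.e. j = round(pi/(4*theta) - 1/2).
pi/(4*theta) - 1/2 = 168105.8713
(For comparison, the common estimate pi/4 * sqrt(N/k) = 168106.3713; the exact maximiser is used here.)
Optimal iterations = 168106

168106


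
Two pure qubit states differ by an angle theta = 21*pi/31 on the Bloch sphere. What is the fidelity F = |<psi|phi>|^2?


For states separated by angle theta on Bloch sphere:
F = cos^2(theta/2)
theta = 21*pi/31 = 2.1282
theta/2 = 1.0641
cos(theta/2) = 0.4853
F = 0.2355

0.2355


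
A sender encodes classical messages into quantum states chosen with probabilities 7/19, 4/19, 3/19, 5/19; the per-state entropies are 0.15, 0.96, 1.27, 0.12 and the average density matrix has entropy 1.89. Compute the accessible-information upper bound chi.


chi = S(rho) - sum_i p_i * S(rho_i)
Weighted entropy = 7/19 * 0.15 + 4/19 * 0.96 + 3/19 * 1.27 + 5/19 * 0.12
= 0.4895
chi = 1.89 - 0.4895
= 1.4005

1.4005


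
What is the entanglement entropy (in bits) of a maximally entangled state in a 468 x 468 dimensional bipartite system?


For a maximally entangled state in d x d:
S = log2(d) = log2(468)
= 8.8704

8.8704


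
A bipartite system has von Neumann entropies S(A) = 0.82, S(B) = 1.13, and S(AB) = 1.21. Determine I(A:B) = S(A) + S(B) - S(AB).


I(A:B) = S(A) + S(B) - S(AB)
= 0.82 + 1.13 - 1.21
= 0.7400

0.7400


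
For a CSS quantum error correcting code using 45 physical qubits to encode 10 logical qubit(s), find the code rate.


Code rate R = k/n
= 10/45
= 0.2222

0.2222


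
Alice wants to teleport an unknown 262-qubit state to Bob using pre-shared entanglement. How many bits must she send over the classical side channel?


Quantum teleportation requires 2 classical bits per qubit teleported.
262 qubit(s) -> 2 * 262 = 524 classical bits

524


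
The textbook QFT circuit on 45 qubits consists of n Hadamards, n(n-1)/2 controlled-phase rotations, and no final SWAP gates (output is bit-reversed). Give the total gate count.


Hadamard gates: 45
Controlled rotations: n*(n-1)/2 = 45*44/2 = 990
SWAP gates: 0 (omitted)
Total = 45 + 990
= 1035

1035


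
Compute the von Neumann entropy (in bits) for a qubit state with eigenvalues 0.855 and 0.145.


S = -p*log2(p) - (1-p)*log2(1-p)
p = 0.8550, 1-p = 0.1450
= -0.8550 * log2(0.8550) - 0.1450 * log2(0.1450)
= -(-0.1932) - (-0.4040)
= 0.5972

0.5972


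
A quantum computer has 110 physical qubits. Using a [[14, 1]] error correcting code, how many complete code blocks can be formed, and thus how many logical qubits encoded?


Each code block uses 14 physical qubits for 1 logical qubit(s).
Number of complete blocks = floor(110 / 14) = 7
Logical qubits = 7 * 1
= 7

7


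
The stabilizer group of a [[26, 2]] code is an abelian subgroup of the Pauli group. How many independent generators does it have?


For an [[n,k]] stabilizer code:
Number of stabilizer generators = n - k
= 26 - 2
= 24

24


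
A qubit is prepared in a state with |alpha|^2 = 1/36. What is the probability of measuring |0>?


|alpha|^2 = 1/36 = 0.0278
|beta|^2 = 1 - 1/36 = 35/36 = 0.9722
P(|0>) = |alpha|^2 = 0.0278

0.0278


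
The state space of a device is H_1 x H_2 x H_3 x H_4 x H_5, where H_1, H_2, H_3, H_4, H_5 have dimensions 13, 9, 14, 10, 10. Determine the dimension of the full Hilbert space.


dim(H_1 x H_2 x H_3 x H_4 x H_5) = 13 * 9 * 14 * 10 * 10
= 117 * 14 * 10 * 10
= 1638 * 10 * 10
= 16380 * 10
= 163800

163800


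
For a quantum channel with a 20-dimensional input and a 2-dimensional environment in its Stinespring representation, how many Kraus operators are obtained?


Tracing out the environment in an orthonormal basis {|i>_E} gives Kraus operators K_i = <i|_E U |0>_E.
Number of Kraus operators = dim(H_env) = d_env
= 2

2


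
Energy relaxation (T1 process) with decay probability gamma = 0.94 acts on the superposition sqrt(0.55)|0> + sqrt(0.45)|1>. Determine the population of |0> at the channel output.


For amplitude damping with parameter gamma on state sqrt(a)|0> + sqrt(b)|1>:
alpha^2 = 0.55, beta^2 = 0.45
P(|0>) = alpha^2 + gamma * beta^2
= 0.55 + 0.94 * 0.45
= 0.55 + 0.4230
= 0.9730

0.9730


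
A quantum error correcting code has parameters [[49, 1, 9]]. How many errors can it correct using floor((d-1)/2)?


Code parameters: [[49, 1, 9]], distance d = 9.
Number of correctable errors = floor((d-1)/2)
= floor((9 - 1)/2)
= floor(8/2)
= 4

4


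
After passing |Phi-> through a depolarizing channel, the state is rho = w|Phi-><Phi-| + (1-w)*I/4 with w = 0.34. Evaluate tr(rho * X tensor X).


|Phi-> = (|00> - |11>)/sqrt(2)
For the pure Bell state, <X_A X_B> = -1 (Bell-state Pauli correlator).
The maximally-mixed part I/4 has tr(I/4 * P tensor P) = 0 for any traceless Pauli P.
So <X_A X_B>_rho = w * (-1) + (1 - w) * 0
= 0.34 * (-1)
= -0.3400

-0.3400


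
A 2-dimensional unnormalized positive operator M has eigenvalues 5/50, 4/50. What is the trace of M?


tr(M) = sum of eigenvalues
= 5/50 + 4/50
= 9/50
= 0.1800

0.1800


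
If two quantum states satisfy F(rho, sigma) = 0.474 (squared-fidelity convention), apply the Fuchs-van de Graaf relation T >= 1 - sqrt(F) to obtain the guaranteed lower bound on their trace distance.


Fuchs-van de Graaf (squared-fidelity convention): 1 - sqrt(F) <= T <= sqrt(1 - F).
Lower bound: T >= 1 - sqrt(F)
sqrt(F) = sqrt(0.474) = 0.6885
T >= 1 - 0.6885
T >= 0.3115

0.3115


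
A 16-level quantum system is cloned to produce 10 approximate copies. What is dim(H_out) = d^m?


Output space = H^(tensor 10) where dim(H) = 16
dim = 16^10
= 256 (after 2 factors)
= 4096 (after 3 factors)
= 65536 (after 4 factors)
= 1048576 (after 5 factors)
= 16777216 (after 6 factors)
= 268435456 (after 7 factors)
= 4294967296 (after 8 factors)
= 68719476736 (after 9 factors)
= 1099511627776 (after 10 factors)
= 1099511627776

1099511627776


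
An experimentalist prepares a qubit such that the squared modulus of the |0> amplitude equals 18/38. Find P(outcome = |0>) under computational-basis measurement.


|alpha|^2 = 18/38 = 0.4737
|beta|^2 = 1 - 18/38 = 20/38 = 0.5263
P(|0>) = |alpha|^2 = 0.4737

0.4737


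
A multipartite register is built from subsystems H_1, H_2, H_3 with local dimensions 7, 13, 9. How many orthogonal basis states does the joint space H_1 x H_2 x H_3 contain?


dim(H_1 x H_2 x H_3) = 7 * 13 * 9
= 91 * 9
= 819

819


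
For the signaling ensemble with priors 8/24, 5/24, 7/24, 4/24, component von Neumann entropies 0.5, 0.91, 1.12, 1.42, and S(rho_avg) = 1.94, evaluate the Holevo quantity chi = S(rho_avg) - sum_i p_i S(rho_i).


chi = S(rho) - sum_i p_i * S(rho_i)
Weighted entropy = 8/24 * 0.5 + 5/24 * 0.91 + 7/24 * 1.12 + 4/24 * 1.42
= 0.9196
chi = 1.94 - 0.9196
= 1.0204

1.0204


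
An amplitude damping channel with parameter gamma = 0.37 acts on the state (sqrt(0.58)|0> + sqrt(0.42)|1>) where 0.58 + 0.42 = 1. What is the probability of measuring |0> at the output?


For amplitude damping with parameter gamma on state sqrt(a)|0> + sqrt(b)|1>:
alpha^2 = 0.58, beta^2 = 0.42
P(|0>) = alpha^2 + gamma * beta^2
= 0.58 + 0.37 * 0.42
= 0.58 + 0.1554
= 0.7354

0.7354


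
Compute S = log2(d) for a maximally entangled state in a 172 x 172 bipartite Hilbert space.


For a maximally entangled state in d x d:
S = log2(d) = log2(172)
= 7.4263

7.4263


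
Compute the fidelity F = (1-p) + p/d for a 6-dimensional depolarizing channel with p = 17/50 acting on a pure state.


F = (1-p) + p/d
= (1 - 0.3400) + 0.3400/6
= 0.6600 + 0.0567
= 0.7167

0.7167


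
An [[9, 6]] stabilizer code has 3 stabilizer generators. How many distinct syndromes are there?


Each stabilizer generator gives a binary (+1 or -1) measurement outcome.
With 3 independent generators:
Total syndromes = 2^3
= 8

8


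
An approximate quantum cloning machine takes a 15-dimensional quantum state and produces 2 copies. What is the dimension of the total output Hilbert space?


Output space = H^(tensor 2) where dim(H) = 15
dim = 15^2
= 225

225


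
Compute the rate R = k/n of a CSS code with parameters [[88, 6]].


Code rate R = k/n
= 6/88
= 0.0682

0.0682


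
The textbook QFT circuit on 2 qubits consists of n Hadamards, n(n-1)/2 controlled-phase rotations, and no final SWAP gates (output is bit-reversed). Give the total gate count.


Hadamard gates: 2
Controlled rotations: n*(n-1)/2 = 2*1/2 = 1
SWAP gates: 0 (omitted)
Total = 2 + 1
= 3

3


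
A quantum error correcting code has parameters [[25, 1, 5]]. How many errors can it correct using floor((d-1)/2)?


Code parameters: [[25, 1, 5]], distance d = 5.
Number of correctable errors = floor((d-1)/2)
= floor((5 - 1)/2)
= floor(4/2)
= 2

2


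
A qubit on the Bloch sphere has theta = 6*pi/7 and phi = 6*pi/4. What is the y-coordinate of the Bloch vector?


theta = 2.6928, phi = 4.7124
r_y = sin(theta)*sin(phi) = 0.4339 * -1.0000
r_y = -0.4339

-0.4339


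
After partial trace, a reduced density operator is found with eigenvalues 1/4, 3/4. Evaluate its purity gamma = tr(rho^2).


tr(rho^2) = sum of eigenvalues squared
= (1/4)^2 + (3/4)^2
= (1 + 9) / 16
= 10/16
= 0.6250

0.6250


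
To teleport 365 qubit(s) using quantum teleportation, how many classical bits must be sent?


Quantum teleportation requires 2 classical bits per qubit teleported.
365 qubit(s) -> 2 * 365 = 730 classical bits

730


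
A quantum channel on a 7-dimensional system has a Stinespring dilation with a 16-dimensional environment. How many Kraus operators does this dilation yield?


Tracing out the environment in an orthonormal basis {|i>_E} gives Kraus operators K_i = <i|_E U |0>_E.
Number of Kraus operators = dim(H_env) = d_env
= 16

16


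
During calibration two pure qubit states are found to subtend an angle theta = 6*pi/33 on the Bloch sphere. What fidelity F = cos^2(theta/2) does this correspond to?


For states separated by angle theta on Bloch sphere:
F = cos^2(theta/2)
theta = 6*pi/33 = 0.5712
theta/2 = 0.2856
cos(theta/2) = 0.9595
F = 0.9206

0.9206


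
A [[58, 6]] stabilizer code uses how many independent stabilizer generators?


For an [[n,k]] stabilizer code:
Number of stabilizer generators = n - k
= 58 - 6
= 52

52


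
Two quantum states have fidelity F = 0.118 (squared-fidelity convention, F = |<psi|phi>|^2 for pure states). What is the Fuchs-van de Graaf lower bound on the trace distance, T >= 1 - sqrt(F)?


Fuchs-van de Graaf (squared-fidelity convention): 1 - sqrt(F) <= T <= sqrt(1 - F).
Lower bound: T >= 1 - sqrt(F)
sqrt(F) = sqrt(0.118) = 0.3435
T >= 1 - 0.3435
T >= 0.6565

0.6565


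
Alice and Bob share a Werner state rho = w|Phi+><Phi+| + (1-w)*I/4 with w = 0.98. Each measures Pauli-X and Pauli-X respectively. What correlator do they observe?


|Phi+> = (|00> + |11>)/sqrt(2)
For the pure Bell state, <X_A X_B> = +1 (Bell-state Pauli correlator).
The maximally-mixed part I/4 has tr(I/4 * P tensor P) = 0 for any traceless Pauli P.
So <X_A X_B>_rho = w * (+1) + (1 - w) * 0
= 0.98 * (+1)
= 0.9800

0.9800


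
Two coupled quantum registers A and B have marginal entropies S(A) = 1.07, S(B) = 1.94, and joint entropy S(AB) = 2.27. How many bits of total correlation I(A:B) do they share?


I(A:B) = S(A) + S(B) - S(AB)
= 1.07 + 1.94 - 2.27
= 0.7400

0.7400


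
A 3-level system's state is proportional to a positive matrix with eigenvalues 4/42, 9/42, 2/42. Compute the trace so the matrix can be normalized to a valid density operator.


tr(M) = sum of eigenvalues
= 4/42 + 9/42 + 2/42
= 15/42
= 0.3571

0.3571


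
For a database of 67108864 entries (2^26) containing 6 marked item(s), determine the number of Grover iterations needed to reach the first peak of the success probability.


After j Grover iterations the success probability is P(j) = sin^2((2j+1)*theta), where sin(theta) = sqrt(k/N).
N = 2^26 = 67108864, k = 6
sin(theta) = sqrt(k/N) = 0.0002990099784
theta = arcsin(sqrt(k/N)) = 0.0002990099828 rad
P(j) reaches its first maximum when (2j+1)*theta is as close as possible to pi/2, i.e. j = round(pi/(4*theta) - 1/2).
pi/(4*theta) - 1/2 = 2626.1620
(For comparison, the common estimate pi/4 * sqrt(N/k) = 2626.6621; the exact maximiser is used here.)
Optimal iterations = 2626

2626


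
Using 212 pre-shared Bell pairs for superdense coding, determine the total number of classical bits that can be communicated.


Superdense coding allows 2 classical bits per shared entangled pair.
212 pair(s) -> 2 * 212 = 424 classical bits

424


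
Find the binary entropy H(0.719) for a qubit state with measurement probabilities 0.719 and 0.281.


S = -p*log2(p) - (1-p)*log2(1-p)
p = 0.7190, 1-p = 0.2810
= -0.7190 * log2(0.7190) - 0.2810 * log2(0.2810)
= -(-0.3422) - (-0.5146)
= 0.8568

0.8568


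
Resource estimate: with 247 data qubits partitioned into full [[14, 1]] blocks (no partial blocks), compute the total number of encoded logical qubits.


Each code block uses 14 physical qubits for 1 logical qubit(s).
Number of complete blocks = floor(247 / 14) = 17
Logical qubits = 17 * 1
= 17

17


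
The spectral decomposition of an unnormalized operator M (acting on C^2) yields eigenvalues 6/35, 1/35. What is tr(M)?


tr(M) = sum of eigenvalues
= 6/35 + 1/35
= 7/35
= 0.2000

0.2000


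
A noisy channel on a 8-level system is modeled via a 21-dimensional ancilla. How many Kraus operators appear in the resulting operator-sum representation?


Tracing out the environment in an orthonormal basis {|i>_E} gives Kraus operators K_i = <i|_E U |0>_E.
Number of Kraus operators = dim(H_env) = d_env
= 21

21


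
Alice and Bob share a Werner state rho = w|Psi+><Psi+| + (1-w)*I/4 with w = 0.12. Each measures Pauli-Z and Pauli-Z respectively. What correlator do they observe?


|Psi+> = (|01> + |10>)/sqrt(2)
For the pure Bell state, <Z_A Z_B> = -1 (Bell-state Pauli correlator).
The maximally-mixed part I/4 has tr(I/4 * P tensor P) = 0 for any traceless Pauli P.
So <Z_A Z_B>_rho = w * (-1) + (1 - w) * 0
= 0.12 * (-1)
= -0.1200

-0.1200


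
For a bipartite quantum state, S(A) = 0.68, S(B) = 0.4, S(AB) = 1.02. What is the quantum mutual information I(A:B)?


I(A:B) = S(A) + S(B) - S(AB)
= 0.68 + 0.4 - 1.02
= 0.0600

0.0600


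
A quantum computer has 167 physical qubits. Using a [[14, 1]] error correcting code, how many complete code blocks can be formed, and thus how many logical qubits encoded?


Each code block uses 14 physical qubits for 1 logical qubit(s).
Number of complete blocks = floor(167 / 14) = 11
Logical qubits = 11 * 1
= 11

11


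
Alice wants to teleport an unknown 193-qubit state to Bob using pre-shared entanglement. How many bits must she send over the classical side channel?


Quantum teleportation requires 2 classical bits per qubit teleported.
193 qubit(s) -> 2 * 193 = 386 classical bits

386


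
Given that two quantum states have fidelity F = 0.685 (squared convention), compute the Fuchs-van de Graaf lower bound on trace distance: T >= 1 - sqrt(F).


Fuchs-van de Graaf (squared-fidelity convention): 1 - sqrt(F) <= T <= sqrt(1 - F).
Lower bound: T >= 1 - sqrt(F)
sqrt(F) = sqrt(0.685) = 0.8276
T >= 1 - 0.8276
T >= 0.1724

0.1724


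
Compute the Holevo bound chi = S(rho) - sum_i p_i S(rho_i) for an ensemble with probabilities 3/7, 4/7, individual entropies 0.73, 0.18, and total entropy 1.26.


chi = S(rho) - sum_i p_i * S(rho_i)
Weighted entropy = 3/7 * 0.73 + 4/7 * 0.18
= 0.4157
chi = 1.26 - 0.4157
= 0.8443

0.8443


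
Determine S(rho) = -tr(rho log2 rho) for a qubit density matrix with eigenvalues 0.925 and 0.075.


S = -p*log2(p) - (1-p)*log2(1-p)
p = 0.9250, 1-p = 0.0750
= -0.9250 * log2(0.9250) - 0.0750 * log2(0.0750)
= -(-0.1040) - (-0.2803)
= 0.3843

0.3843


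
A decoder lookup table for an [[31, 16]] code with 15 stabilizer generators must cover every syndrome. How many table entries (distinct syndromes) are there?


Each stabilizer generator gives a binary (+1 or -1) measurement outcome.
With 15 independent generators:
Total syndromes = 2^15
= 32768

32768


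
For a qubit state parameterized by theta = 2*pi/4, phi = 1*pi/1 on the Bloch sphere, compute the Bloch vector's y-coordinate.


theta = 1.5708, phi = 3.1416
r_y = sin(theta)*sin(phi) = 1.0000 * 0.0000
r_y = 0.0000

0.0000


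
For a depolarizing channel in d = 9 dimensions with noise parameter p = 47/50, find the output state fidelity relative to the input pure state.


F = (1-p) + p/d
= (1 - 0.9400) + 0.9400/9
= 0.0600 + 0.1044
= 0.1644

0.1644


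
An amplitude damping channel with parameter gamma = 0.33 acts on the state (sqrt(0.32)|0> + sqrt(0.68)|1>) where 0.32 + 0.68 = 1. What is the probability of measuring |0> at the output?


For amplitude damping with parameter gamma on state sqrt(a)|0> + sqrt(b)|1>:
alpha^2 = 0.32, beta^2 = 0.68
P(|0>) = alpha^2 + gamma * beta^2
= 0.32 + 0.33 * 0.68
= 0.32 + 0.2244
= 0.5444

0.5444


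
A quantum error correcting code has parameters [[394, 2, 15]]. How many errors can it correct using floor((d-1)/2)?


Code parameters: [[394, 2, 15]], distance d = 15.
Number of correctable errors = floor((d-1)/2)
= floor((15 - 1)/2)
= floor(14/2)
= 7

7


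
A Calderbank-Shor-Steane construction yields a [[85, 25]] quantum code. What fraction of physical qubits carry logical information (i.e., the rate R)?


Code rate R = k/n
= 25/85
= 0.2941

0.2941


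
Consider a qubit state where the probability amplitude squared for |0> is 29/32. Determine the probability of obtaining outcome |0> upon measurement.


|alpha|^2 = 29/32 = 0.9062
|beta|^2 = 1 - 29/32 = 3/32 = 0.0938
P(|0>) = |alpha|^2 = 0.9062

0.9062


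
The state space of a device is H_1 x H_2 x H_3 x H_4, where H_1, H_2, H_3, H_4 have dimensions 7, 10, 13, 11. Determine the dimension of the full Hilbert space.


dim(H_1 x H_2 x H_3 x H_4) = 7 * 10 * 13 * 11
= 70 * 13 * 11
= 910 * 11
= 10010

10010


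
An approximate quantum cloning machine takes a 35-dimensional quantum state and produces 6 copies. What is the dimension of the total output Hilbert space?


Output space = H^(tensor 6) where dim(H) = 35
dim = 35^6
= 1225 (after 2 factors)
= 42875 (after 3 factors)
= 1500625 (after 4 factors)
= 52521875 (after 5 factors)
= 1838265625 (after 6 factors)
= 1838265625

1838265625


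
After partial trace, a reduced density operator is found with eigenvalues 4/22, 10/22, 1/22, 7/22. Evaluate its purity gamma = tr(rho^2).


tr(rho^2) = sum of eigenvalues squared
= (4/22)^2 + (10/22)^2 + (1/22)^2 + (7/22)^2
= (16 + 100 + 1 + 49) / 484
= 166/484
= 0.3430

0.3430


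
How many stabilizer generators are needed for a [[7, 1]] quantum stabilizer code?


For an [[n,k]] stabilizer code:
Number of stabilizer generators = n - k
= 7 - 1
= 6

6


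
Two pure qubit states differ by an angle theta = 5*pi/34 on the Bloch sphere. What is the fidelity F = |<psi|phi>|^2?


For states separated by angle theta on Bloch sphere:
F = cos^2(theta/2)
theta = 5*pi/34 = 0.4620
theta/2 = 0.2310
cos(theta/2) = 0.9734
F = 0.9476

0.9476


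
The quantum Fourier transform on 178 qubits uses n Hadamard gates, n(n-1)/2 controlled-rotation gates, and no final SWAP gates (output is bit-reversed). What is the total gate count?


Hadamard gates: 178
Controlled rotations: n*(n-1)/2 = 178*177/2 = 15753
SWAP gates: 0 (omitted)
Total = 178 + 15753
= 15931

15931


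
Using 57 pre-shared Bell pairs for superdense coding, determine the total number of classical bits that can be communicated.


Superdense coding allows 2 classical bits per shared entangled pair.
57 pair(s) -> 2 * 57 = 114 classical bits

114


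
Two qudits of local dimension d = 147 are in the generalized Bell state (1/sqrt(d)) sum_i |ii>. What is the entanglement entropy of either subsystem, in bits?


For a maximally entangled state in d x d:
S = log2(d) = log2(147)
= 7.1997

7.1997


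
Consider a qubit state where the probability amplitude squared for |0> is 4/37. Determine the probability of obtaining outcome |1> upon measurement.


|alpha|^2 = 4/37 = 0.1081
|beta|^2 = 1 - 4/37 = 33/37 = 0.8919
P(|1>) = |beta|^2 = 0.8919

0.8919


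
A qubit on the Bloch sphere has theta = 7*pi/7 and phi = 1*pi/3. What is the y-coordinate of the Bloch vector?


theta = 3.1416, phi = 1.0472
r_y = sin(theta)*sin(phi) = 0.0000 * 0.8660
r_y = 0.0000

0.0000


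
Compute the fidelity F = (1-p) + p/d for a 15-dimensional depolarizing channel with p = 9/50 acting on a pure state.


F = (1-p) + p/d
= (1 - 0.1800) + 0.1800/15
= 0.8200 + 0.0120
= 0.8320

0.8320


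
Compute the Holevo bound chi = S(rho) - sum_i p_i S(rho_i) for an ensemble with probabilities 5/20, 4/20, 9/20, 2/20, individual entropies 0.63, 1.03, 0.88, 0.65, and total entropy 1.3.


chi = S(rho) - sum_i p_i * S(rho_i)
Weighted entropy = 5/20 * 0.63 + 4/20 * 1.03 + 9/20 * 0.88 + 2/20 * 0.65
= 0.8245
chi = 1.3 - 0.8245
= 0.4755

0.4755


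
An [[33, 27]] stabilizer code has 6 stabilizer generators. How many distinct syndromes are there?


Each stabilizer generator gives a binary (+1 or -1) measurement outcome.
With 6 independent generators:
Total syndromes = 2^6
= 64

64


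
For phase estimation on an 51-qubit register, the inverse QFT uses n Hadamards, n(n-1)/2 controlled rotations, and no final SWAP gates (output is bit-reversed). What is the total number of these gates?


Hadamard gates: 51
Controlled rotations: n*(n-1)/2 = 51*50/2 = 1275
SWAP gates: 0 (omitted)
Total = 51 + 1275
= 1326

1326


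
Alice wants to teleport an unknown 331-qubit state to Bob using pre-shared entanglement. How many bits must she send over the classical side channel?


Quantum teleportation requires 2 classical bits per qubit teleported.
331 qubit(s) -> 2 * 331 = 662 classical bits

662


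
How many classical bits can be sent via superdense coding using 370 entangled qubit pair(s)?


Superdense coding allows 2 classical bits per shared entangled pair.
370 pair(s) -> 2 * 370 = 740 classical bits

740


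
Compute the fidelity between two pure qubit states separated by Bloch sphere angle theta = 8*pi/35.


For states separated by angle theta on Bloch sphere:
F = cos^2(theta/2)
theta = 8*pi/35 = 0.7181
theta/2 = 0.3590
cos(theta/2) = 0.9362
F = 0.8765

0.8765


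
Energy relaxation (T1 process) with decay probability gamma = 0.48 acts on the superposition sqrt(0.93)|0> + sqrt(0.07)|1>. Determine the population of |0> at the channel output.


For amplitude damping with parameter gamma on state sqrt(a)|0> + sqrt(b)|1>:
alpha^2 = 0.93, beta^2 = 0.07
P(|0>) = alpha^2 + gamma * beta^2
= 0.93 + 0.48 * 0.07
= 0.93 + 0.0336
= 0.9636

0.9636


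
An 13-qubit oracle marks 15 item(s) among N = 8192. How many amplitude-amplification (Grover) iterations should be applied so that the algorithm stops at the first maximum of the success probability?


After j Grover iterations the success probability is P(j) = sin^2((2j+1)*theta), where sin(theta) = sqrt(k/N).
N = 2^13 = 8192, k = 15
sin(theta) = sqrt(k/N) = 0.04279082481
theta = arcsin(sqrt(k/N)) = 0.0428038943 rad
P(j) reaches its first maximum when (2j+1)*theta is as close as possible to pi/2, i.e. j = round(pi/(4*theta) - 1/2).
pi/(4*theta) - 1/2 = 17.8488
(For comparison, the common estimate pi/4 * sqrt(N/k) = 18.3544; the exact maximiser is used here.)
Optimal iterations = 18

18


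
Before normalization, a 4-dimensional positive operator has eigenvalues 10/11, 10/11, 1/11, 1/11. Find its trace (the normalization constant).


tr(M) = sum of eigenvalues
= 10/11 + 10/11 + 1/11 + 1/11
= 22/11
= 2.0000

2.0000


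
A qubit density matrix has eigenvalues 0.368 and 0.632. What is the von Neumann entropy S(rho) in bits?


S = -p*log2(p) - (1-p)*log2(1-p)
p = 0.3680, 1-p = 0.6320
= -0.3680 * log2(0.3680) - 0.6320 * log2(0.6320)
= -(-0.5307) - (-0.4184)
= 0.9491

0.9491


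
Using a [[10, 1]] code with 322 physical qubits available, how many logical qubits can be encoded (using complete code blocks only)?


Each code block uses 10 physical qubits for 1 logical qubit(s).
Number of complete blocks = floor(322 / 10) = 32
Logical qubits = 32 * 1
= 32

32


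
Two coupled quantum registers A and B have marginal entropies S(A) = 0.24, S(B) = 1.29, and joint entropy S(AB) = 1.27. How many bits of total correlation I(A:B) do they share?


I(A:B) = S(A) + S(B) - S(AB)
= 0.24 + 1.29 - 1.27
= 0.2600

0.2600


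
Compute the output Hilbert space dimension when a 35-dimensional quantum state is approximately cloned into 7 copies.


Output space = H^(tensor 7) where dim(H) = 35
dim = 35^7
= 1225 (after 2 factors)
= 42875 (after 3 factors)
= 1500625 (after 4 factors)
= 52521875 (after 5 factors)
= 1838265625 (after 6 factors)
= 64339296875 (after 7 factors)
= 64339296875

64339296875


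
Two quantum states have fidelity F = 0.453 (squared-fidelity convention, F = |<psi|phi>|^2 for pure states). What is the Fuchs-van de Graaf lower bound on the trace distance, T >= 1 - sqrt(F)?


Fuchs-van de Graaf (squared-fidelity convention): 1 - sqrt(F) <= T <= sqrt(1 - F).
Lower bound: T >= 1 - sqrt(F)
sqrt(F) = sqrt(0.453) = 0.6731
T >= 1 - 0.6731
T >= 0.3269

0.3269


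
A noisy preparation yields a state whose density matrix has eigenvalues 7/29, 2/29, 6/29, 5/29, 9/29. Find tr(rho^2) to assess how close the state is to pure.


tr(rho^2) = sum of eigenvalues squared
= (7/29)^2 + (2/29)^2 + (6/29)^2 + (5/29)^2 + (9/29)^2
= (49 + 4 + 36 + 25 + 81) / 841
= 195/841
= 0.2319

0.2319


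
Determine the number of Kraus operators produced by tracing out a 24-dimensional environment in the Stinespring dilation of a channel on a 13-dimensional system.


Tracing out the environment in an orthonormal basis {|i>_E} gives Kraus operators K_i = <i|_E U |0>_E.
Number of Kraus operators = dim(H_env) = d_env
= 24

24


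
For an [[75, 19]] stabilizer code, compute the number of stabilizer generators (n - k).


For an [[n,k]] stabilizer code:
Number of stabilizer generators = n - k
= 75 - 19
= 56

56


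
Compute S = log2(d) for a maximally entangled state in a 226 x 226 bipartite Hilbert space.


For a maximally entangled state in d x d:
S = log2(d) = log2(226)
= 7.8202

7.8202


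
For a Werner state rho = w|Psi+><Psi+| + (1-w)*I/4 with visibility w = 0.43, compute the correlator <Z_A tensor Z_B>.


|Psi+> = (|01> + |10>)/sqrt(2)
For the pure Bell state, <Z_A Z_B> = -1 (Bell-state Pauli correlator).
The maximally-mixed part I/4 has tr(I/4 * P tensor P) = 0 for any traceless Pauli P.
So <Z_A Z_B>_rho = w * (-1) + (1 - w) * 0
= 0.43 * (-1)
= -0.4300

-0.4300


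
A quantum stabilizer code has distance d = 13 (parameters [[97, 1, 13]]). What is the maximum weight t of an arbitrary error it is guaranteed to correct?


Code parameters: [[97, 1, 13]], distance d = 13.
Number of correctable errors = floor((d-1)/2)
= floor((13 - 1)/2)
= floor(12/2)
= 6

6


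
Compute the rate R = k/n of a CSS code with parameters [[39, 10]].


Code rate R = k/n
= 10/39
= 0.2564

0.2564


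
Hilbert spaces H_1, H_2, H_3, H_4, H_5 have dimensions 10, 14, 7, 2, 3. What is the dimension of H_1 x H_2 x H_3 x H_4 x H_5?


dim(H_1 x H_2 x H_3 x H_4 x H_5) = 10 * 14 * 7 * 2 * 3
= 140 * 7 * 2 * 3
= 980 * 2 * 3
= 1960 * 3
= 5880

5880


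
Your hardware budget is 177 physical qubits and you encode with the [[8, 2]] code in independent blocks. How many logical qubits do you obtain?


Each code block uses 8 physical qubits for 2 logical qubit(s).
Number of complete blocks = floor(177 / 8) = 22
Logical qubits = 22 * 2
= 44

44


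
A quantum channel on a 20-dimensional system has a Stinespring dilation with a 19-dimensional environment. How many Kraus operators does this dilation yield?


Tracing out the environment in an orthonormal basis {|i>_E} gives Kraus operators K_i = <i|_E U |0>_E.
Number of Kraus operators = dim(H_env) = d_env
= 19

19


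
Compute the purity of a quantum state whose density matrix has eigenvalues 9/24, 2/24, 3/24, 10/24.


tr(rho^2) = sum of eigenvalues squared
= (9/24)^2 + (2/24)^2 + (3/24)^2 + (10/24)^2
= (81 + 4 + 9 + 100) / 576
= 194/576
= 0.3368

0.3368


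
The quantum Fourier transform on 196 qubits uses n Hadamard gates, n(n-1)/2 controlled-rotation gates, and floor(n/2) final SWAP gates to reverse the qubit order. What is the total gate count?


Hadamard gates: 196
Controlled rotations: n*(n-1)/2 = 196*195/2 = 19110
SWAP gates: floor(n/2) = floor(196/2) = 98
Total = 196 + 19110 + 98
= 19404

19404


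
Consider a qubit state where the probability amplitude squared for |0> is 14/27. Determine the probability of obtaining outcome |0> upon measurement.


|alpha|^2 = 14/27 = 0.5185
|beta|^2 = 1 - 14/27 = 13/27 = 0.4815
P(|0>) = |alpha|^2 = 0.5185

0.5185


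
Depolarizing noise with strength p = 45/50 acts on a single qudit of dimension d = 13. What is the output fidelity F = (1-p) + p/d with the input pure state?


F = (1-p) + p/d
= (1 - 0.9000) + 0.9000/13
= 0.1000 + 0.0692
= 0.1692

0.1692


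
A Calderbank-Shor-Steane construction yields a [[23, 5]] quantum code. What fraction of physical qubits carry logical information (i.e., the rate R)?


Code rate R = k/n
= 5/23
= 0.2174

0.2174


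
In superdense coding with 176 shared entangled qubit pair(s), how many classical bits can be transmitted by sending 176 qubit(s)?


Superdense coding allows 2 classical bits per shared entangled pair.
176 pair(s) -> 2 * 176 = 352 classical bits

352


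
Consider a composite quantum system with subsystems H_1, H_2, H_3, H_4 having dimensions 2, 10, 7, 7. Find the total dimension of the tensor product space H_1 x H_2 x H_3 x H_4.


dim(H_1 x H_2 x H_3 x H_4) = 2 * 10 * 7 * 7
= 20 * 7 * 7
= 140 * 7
= 980

980


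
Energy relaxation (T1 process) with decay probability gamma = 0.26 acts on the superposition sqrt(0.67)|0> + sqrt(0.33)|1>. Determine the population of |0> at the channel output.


For amplitude damping with parameter gamma on state sqrt(a)|0> + sqrt(b)|1>:
alpha^2 = 0.67, beta^2 = 0.33
P(|0>) = alpha^2 + gamma * beta^2
= 0.67 + 0.26 * 0.33
= 0.67 + 0.0858
= 0.7558

0.7558


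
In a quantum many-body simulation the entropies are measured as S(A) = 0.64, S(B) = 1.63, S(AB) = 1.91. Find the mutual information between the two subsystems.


I(A:B) = S(A) + S(B) - S(AB)
= 0.64 + 1.63 - 1.91
= 0.3600

0.3600


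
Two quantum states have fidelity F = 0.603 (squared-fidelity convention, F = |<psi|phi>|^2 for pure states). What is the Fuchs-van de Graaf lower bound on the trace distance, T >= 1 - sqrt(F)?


Fuchs-van de Graaf (squared-fidelity convention): 1 - sqrt(F) <= T <= sqrt(1 - F).
Lower bound: T >= 1 - sqrt(F)
sqrt(F) = sqrt(0.603) = 0.7765
T >= 1 - 0.7765
T >= 0.2235

0.2235


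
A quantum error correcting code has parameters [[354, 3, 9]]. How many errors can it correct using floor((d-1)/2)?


Code parameters: [[354, 3, 9]], distance d = 9.
Number of correctable errors = floor((d-1)/2)
= floor((9 - 1)/2)
= floor(8/2)
= 4

4


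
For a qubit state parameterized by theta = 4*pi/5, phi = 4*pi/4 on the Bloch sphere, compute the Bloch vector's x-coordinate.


theta = 2.5133, phi = 3.1416
r_x = sin(theta)*cos(phi) = 0.5878 * -1.0000
r_x = -0.5878

-0.5878


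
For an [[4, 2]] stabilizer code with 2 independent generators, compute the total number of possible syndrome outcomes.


Each stabilizer generator gives a binary (+1 or -1) measurement outcome.
With 2 independent generators:
Total syndromes = 2^2
= 4

4


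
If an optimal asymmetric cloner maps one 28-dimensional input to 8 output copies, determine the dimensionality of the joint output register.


Output space = H^(tensor 8) where dim(H) = 28
dim = 28^8
= 784 (after 2 factors)
= 21952 (after 3 factors)
= 614656 (after 4 factors)
= 17210368 (after 5 factors)
= 481890304 (after 6 factors)
= 13492928512 (after 7 factors)
= 377801998336 (after 8 factors)
= 377801998336

377801998336


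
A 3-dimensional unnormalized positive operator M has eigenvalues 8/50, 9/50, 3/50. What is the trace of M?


tr(M) = sum of eigenvalues
= 8/50 + 9/50 + 3/50
= 20/50
= 0.4000

0.4000


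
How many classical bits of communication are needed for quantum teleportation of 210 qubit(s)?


Quantum teleportation requires 2 classical bits per qubit teleported.
210 qubit(s) -> 2 * 210 = 420 classical bits

420


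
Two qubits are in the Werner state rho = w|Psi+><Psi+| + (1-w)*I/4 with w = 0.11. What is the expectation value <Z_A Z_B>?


|Psi+> = (|01> + |10>)/sqrt(2)
For the pure Bell state, <Z_A Z_B> = -1 (Bell-state Pauli correlator).
The maximally-mixed part I/4 has tr(I/4 * P tensor P) = 0 for any traceless Pauli P.
So <Z_A Z_B>_rho = w * (-1) + (1 - w) * 0
= 0.11 * (-1)
= -0.1100

-0.1100


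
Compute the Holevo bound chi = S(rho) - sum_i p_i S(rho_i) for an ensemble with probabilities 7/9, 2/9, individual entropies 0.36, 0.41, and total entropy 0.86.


chi = S(rho) - sum_i p_i * S(rho_i)
Weighted entropy = 7/9 * 0.36 + 2/9 * 0.41
= 0.3711
chi = 0.86 - 0.3711
= 0.4889

0.4889


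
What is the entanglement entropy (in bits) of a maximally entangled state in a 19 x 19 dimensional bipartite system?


For a maximally entangled state in d x d:
S = log2(d) = log2(19)
= 4.2479

4.2479


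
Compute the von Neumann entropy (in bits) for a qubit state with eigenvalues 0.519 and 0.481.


S = -p*log2(p) - (1-p)*log2(1-p)
p = 0.5190, 1-p = 0.4810
= -0.5190 * log2(0.5190) - 0.4810 * log2(0.4810)
= -(-0.4911) - (-0.5079)
= 0.9990

0.9990
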